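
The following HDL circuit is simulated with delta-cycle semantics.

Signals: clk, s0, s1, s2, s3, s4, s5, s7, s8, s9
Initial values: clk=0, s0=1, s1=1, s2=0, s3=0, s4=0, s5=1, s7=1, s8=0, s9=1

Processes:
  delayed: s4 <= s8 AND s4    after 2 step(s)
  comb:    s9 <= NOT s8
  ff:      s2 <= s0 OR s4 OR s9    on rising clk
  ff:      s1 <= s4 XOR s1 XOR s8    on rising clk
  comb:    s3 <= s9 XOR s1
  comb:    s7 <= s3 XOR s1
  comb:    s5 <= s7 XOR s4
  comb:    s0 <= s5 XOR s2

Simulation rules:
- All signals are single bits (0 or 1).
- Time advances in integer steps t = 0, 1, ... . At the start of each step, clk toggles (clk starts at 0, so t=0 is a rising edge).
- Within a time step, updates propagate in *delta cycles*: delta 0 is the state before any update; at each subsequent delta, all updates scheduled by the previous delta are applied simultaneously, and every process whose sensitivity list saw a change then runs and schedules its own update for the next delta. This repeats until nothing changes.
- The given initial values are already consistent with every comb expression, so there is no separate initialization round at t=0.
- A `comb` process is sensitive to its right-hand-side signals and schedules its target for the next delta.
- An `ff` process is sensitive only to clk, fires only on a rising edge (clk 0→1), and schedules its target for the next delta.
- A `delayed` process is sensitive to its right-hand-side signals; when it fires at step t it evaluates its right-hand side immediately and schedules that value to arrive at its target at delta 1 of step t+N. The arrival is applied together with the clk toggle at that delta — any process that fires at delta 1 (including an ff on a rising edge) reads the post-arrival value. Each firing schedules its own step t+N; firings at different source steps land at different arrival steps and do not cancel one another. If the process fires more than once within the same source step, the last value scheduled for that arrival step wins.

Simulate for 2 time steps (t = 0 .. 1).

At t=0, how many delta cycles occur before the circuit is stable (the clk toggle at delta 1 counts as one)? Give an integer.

3

t=0 Δ0: s5=1 s2=0 s4=0 s7=1 s8=0 s9=1 s3=0 s1=1 s0=1 clk=0
  Δ1: clk:0→1
  Δ2: s2:0→1
  Δ3: s0:1→0
  (3Δ to stable)
t=1 Δ0: s5=1 s2=1 s4=0 s7=1 s8=0 s9=1 s3=0 s1=1 s0=0 clk=1
  Δ1: clk:1→0
  (1Δ to stable)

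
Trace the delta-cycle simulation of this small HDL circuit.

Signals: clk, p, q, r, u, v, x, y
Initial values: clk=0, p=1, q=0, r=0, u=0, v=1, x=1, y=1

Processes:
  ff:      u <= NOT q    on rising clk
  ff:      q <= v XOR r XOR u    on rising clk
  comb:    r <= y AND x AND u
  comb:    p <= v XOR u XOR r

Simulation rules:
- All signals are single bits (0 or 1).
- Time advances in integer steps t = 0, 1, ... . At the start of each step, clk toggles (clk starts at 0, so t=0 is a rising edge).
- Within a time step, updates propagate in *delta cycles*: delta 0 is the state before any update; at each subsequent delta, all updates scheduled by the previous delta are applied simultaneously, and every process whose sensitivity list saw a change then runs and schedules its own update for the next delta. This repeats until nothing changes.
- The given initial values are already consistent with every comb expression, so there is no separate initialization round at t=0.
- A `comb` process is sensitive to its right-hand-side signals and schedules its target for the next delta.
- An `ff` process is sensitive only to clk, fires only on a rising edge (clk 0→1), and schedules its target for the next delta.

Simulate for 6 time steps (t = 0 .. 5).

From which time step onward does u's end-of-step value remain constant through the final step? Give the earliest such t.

2

[bits: v,p,x,y,r,u,clk,q]
t=0: Δ0=11110000 Δ1=11110010 Δ2=11110111 Δ3=10111111 Δ4=11111111 | 4Δ
t=1: Δ0=11111111 Δ1=11111101 | 1Δ
t=2: Δ0=11111101 Δ1=11111111 Δ2=11111011 Δ3=10110011 Δ4=11110011 | 4Δ
t=3: Δ0=11110011 Δ1=11110001 | 1Δ
t=4: Δ0=11110001 Δ1=11110011 | 1Δ
t=5: Δ0=11110011 Δ1=11110001 | 1Δ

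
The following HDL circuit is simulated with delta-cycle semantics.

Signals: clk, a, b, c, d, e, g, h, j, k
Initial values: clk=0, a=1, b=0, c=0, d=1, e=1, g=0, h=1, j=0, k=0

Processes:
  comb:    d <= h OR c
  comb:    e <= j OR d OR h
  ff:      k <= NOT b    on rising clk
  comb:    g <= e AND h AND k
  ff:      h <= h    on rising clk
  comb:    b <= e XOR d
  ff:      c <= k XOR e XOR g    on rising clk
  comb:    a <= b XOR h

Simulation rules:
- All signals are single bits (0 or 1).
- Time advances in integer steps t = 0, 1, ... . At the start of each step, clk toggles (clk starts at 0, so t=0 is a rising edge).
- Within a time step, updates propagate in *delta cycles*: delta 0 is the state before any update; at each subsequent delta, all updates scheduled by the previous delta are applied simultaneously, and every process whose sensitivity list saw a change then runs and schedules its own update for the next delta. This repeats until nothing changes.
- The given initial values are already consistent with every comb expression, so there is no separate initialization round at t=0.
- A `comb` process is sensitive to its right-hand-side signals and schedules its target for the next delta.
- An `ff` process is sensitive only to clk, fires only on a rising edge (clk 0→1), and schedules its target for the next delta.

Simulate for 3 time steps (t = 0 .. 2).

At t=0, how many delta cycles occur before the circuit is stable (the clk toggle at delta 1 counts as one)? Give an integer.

3

t=0 Δ0: clk=0 b=0 a=1 j=0 e=1 c=0 d=1 g=0 h=1 k=0
  Δ1: clk:0→1
  Δ2: c:0→1, k:0→1
  Δ3: g:0→1
  (3Δ to stable)
t=1 Δ0: clk=1 b=0 a=1 j=0 e=1 c=1 d=1 g=1 h=1 k=1
  Δ1: clk:1→0
  (1Δ to stable)
t=2 Δ0: clk=0 b=0 a=1 j=0 e=1 c=1 d=1 g=1 h=1 k=1
  Δ1: clk:0→1
  (1Δ to stable)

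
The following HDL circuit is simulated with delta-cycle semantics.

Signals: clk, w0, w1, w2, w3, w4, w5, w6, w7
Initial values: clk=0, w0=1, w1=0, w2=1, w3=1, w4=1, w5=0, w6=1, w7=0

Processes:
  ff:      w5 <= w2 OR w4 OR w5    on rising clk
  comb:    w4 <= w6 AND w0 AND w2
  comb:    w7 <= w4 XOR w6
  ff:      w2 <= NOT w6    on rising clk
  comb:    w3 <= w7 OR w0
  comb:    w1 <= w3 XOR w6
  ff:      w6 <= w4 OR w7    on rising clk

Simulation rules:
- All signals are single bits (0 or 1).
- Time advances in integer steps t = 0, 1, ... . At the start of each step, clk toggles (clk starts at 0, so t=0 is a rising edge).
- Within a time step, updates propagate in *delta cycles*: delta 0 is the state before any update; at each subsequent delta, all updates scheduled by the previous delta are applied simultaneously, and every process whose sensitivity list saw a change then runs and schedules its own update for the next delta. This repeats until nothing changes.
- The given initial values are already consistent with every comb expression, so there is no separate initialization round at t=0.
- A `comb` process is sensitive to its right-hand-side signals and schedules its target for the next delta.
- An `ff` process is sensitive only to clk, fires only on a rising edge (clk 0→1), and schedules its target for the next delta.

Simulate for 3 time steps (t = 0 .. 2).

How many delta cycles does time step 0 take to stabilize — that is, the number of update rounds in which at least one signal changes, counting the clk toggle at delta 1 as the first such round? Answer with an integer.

t0.Δ0 w2=1 w7=0 clk=0 w6=1 w5=0 w0=1 w4=1 w1=0 w3=1
t0.Δ1 w2=1 w7=0 clk=1 w6=1 w5=0 w0=1 w4=1 w1=0 w3=1
t0.Δ2 w2=0 w7=0 clk=1 w6=1 w5=1 w0=1 w4=1 w1=0 w3=1
t0.Δ3 w2=0 w7=0 clk=1 w6=1 w5=1 w0=1 w4=0 w1=0 w3=1
t0.Δ4 w2=0 w7=1 clk=1 w6=1 w5=1 w0=1 w4=0 w1=0 w3=1
t1.Δ0 w2=0 w7=1 clk=1 w6=1 w5=1 w0=1 w4=0 w1=0 w3=1
t1.Δ1 w2=0 w7=1 clk=0 w6=1 w5=1 w0=1 w4=0 w1=0 w3=1
t2.Δ0 w2=0 w7=1 clk=0 w6=1 w5=1 w0=1 w4=0 w1=0 w3=1
t2.Δ1 w2=0 w7=1 clk=1 w6=1 w5=1 w0=1 w4=0 w1=0 w3=1

4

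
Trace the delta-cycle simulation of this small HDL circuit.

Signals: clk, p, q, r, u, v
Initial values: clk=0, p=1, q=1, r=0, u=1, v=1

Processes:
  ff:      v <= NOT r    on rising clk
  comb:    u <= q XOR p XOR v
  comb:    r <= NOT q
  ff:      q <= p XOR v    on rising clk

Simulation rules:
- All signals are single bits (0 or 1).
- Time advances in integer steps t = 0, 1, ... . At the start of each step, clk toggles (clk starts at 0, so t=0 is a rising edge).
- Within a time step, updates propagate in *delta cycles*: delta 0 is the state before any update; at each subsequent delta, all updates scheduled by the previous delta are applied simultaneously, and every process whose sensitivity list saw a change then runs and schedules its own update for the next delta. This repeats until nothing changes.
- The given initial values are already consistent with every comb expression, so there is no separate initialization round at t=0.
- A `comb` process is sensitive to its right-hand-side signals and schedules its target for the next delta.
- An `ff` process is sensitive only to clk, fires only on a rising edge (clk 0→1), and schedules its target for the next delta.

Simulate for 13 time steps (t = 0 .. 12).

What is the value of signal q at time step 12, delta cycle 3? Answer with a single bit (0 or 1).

1

t0.Δ0 p=1 clk=0 v=1 q=1 r=0 u=1
t0.Δ1 p=1 clk=1 v=1 q=1 r=0 u=1
t0.Δ2 p=1 clk=1 v=1 q=0 r=0 u=1
t0.Δ3 p=1 clk=1 v=1 q=0 r=1 u=0
t1.Δ0 p=1 clk=1 v=1 q=0 r=1 u=0
t1.Δ1 p=1 clk=0 v=1 q=0 r=1 u=0
t2.Δ0 p=1 clk=0 v=1 q=0 r=1 u=0
t2.Δ1 p=1 clk=1 v=1 q=0 r=1 u=0
t2.Δ2 p=1 clk=1 v=0 q=0 r=1 u=0
t2.Δ3 p=1 clk=1 v=0 q=0 r=1 u=1
t3.Δ0 p=1 clk=1 v=0 q=0 r=1 u=1
t3.Δ1 p=1 clk=0 v=0 q=0 r=1 u=1
t4.Δ0 p=1 clk=0 v=0 q=0 r=1 u=1
t4.Δ1 p=1 clk=1 v=0 q=0 r=1 u=1
t4.Δ2 p=1 clk=1 v=0 q=1 r=1 u=1
t4.Δ3 p=1 clk=1 v=0 q=1 r=0 u=0
t5.Δ0 p=1 clk=1 v=0 q=1 r=0 u=0
t5.Δ1 p=1 clk=0 v=0 q=1 r=0 u=0
t6.Δ0 p=1 clk=0 v=0 q=1 r=0 u=0
t6.Δ1 p=1 clk=1 v=0 q=1 r=0 u=0
t6.Δ2 p=1 clk=1 v=1 q=1 r=0 u=0
t6.Δ3 p=1 clk=1 v=1 q=1 r=0 u=1
t7.Δ0 p=1 clk=1 v=1 q=1 r=0 u=1
t7.Δ1 p=1 clk=0 v=1 q=1 r=0 u=1
t8.Δ0 p=1 clk=0 v=1 q=1 r=0 u=1
t8.Δ1 p=1 clk=1 v=1 q=1 r=0 u=1
t8.Δ2 p=1 clk=1 v=1 q=0 r=0 u=1
t8.Δ3 p=1 clk=1 v=1 q=0 r=1 u=0
t9.Δ0 p=1 clk=1 v=1 q=0 r=1 u=0
t9.Δ1 p=1 clk=0 v=1 q=0 r=1 u=0
t10.Δ0 p=1 clk=0 v=1 q=0 r=1 u=0
t10.Δ1 p=1 clk=1 v=1 q=0 r=1 u=0
t10.Δ2 p=1 clk=1 v=0 q=0 r=1 u=0
t10.Δ3 p=1 clk=1 v=0 q=0 r=1 u=1
t11.Δ0 p=1 clk=1 v=0 q=0 r=1 u=1
t11.Δ1 p=1 clk=0 v=0 q=0 r=1 u=1
t12.Δ0 p=1 clk=0 v=0 q=0 r=1 u=1
t12.Δ1 p=1 clk=1 v=0 q=0 r=1 u=1
t12.Δ2 p=1 clk=1 v=0 q=1 r=1 u=1
t12.Δ3 p=1 clk=1 v=0 q=1 r=0 u=0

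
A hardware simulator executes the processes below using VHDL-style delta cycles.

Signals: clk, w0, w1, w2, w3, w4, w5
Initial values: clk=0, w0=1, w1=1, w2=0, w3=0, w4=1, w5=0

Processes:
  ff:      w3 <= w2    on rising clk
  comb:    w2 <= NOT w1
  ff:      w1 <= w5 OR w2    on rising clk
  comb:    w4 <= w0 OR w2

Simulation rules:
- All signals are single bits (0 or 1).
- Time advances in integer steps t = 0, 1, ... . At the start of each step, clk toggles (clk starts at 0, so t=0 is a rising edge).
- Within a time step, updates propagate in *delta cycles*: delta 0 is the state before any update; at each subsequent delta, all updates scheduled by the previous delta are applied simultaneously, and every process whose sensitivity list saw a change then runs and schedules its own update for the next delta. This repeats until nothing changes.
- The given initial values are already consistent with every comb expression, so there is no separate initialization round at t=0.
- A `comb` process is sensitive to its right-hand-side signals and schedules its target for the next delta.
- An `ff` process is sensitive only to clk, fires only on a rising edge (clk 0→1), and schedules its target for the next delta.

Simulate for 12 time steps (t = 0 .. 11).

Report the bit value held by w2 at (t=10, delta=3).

t=0 Δ0: w2=0 w5=0 w1=1 w0=1 w3=0 clk=0 w4=1
  Δ1: clk:0→1
  Δ2: w1:1→0
  Δ3: w2:0→1
  (3Δ to stable)
t=1 Δ0: w2=1 w5=0 w1=0 w0=1 w3=0 clk=1 w4=1
  Δ1: clk:1→0
  (1Δ to stable)
t=2 Δ0: w2=1 w5=0 w1=0 w0=1 w3=0 clk=0 w4=1
  Δ1: clk:0→1
  Δ2: w1:0→1, w3:0→1
  Δ3: w2:1→0
  (3Δ to stable)
t=3 Δ0: w2=0 w5=0 w1=1 w0=1 w3=1 clk=1 w4=1
  Δ1: clk:1→0
  (1Δ to stable)
t=4 Δ0: w2=0 w5=0 w1=1 w0=1 w3=1 clk=0 w4=1
  Δ1: clk:0→1
  Δ2: w1:1→0, w3:1→0
  Δ3: w2:0→1
  (3Δ to stable)
t=5 Δ0: w2=1 w5=0 w1=0 w0=1 w3=0 clk=1 w4=1
  Δ1: clk:1→0
  (1Δ to stable)
t=6 Δ0: w2=1 w5=0 w1=0 w0=1 w3=0 clk=0 w4=1
  Δ1: clk:0→1
  Δ2: w1:0→1, w3:0→1
  Δ3: w2:1→0
  (3Δ to stable)
t=7 Δ0: w2=0 w5=0 w1=1 w0=1 w3=1 clk=1 w4=1
  Δ1: clk:1→0
  (1Δ to stable)
t=8 Δ0: w2=0 w5=0 w1=1 w0=1 w3=1 clk=0 w4=1
  Δ1: clk:0→1
  Δ2: w1:1→0, w3:1→0
  Δ3: w2:0→1
  (3Δ to stable)
t=9 Δ0: w2=1 w5=0 w1=0 w0=1 w3=0 clk=1 w4=1
  Δ1: clk:1→0
  (1Δ to stable)
t=10 Δ0: w2=1 w5=0 w1=0 w0=1 w3=0 clk=0 w4=1
  Δ1: clk:0→1
  Δ2: w1:0→1, w3:0→1
  Δ3: w2:1→0
  (3Δ to stable)
t=11 Δ0: w2=0 w5=0 w1=1 w0=1 w3=1 clk=1 w4=1
  Δ1: clk:1→0
  (1Δ to stable)

0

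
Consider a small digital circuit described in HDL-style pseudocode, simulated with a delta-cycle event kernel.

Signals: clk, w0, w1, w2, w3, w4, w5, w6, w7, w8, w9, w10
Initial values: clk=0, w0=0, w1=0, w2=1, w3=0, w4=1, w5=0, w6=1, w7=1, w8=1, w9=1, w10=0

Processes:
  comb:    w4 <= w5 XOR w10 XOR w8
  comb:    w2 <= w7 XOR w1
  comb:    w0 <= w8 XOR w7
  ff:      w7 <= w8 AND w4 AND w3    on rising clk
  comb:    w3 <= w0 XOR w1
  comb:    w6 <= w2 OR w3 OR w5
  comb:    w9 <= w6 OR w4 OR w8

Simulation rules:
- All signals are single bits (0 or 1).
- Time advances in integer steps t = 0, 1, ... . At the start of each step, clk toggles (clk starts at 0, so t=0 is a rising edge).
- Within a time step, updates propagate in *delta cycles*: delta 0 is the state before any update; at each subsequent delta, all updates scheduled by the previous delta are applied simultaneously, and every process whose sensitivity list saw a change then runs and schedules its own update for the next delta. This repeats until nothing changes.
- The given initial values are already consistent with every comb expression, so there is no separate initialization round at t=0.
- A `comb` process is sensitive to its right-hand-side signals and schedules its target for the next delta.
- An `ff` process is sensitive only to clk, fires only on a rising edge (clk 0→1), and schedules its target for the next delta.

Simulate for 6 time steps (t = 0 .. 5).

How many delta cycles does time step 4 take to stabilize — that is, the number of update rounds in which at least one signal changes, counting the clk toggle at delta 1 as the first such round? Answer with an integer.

t=0 Δ0: w10=0 w6=1 w5=0 w2=1 w8=1 w7=1 w0=0 w1=0 w9=1 clk=0 w3=0 w4=1
  Δ1: clk:0→1
  Δ2: w7:1→0
  Δ3: w2:1→0, w0:0→1
  Δ4: w6:1→0, w3:0→1
  Δ5: w6:0→1
  (5Δ to stable)
t=1 Δ0: w10=0 w6=1 w5=0 w2=0 w8=1 w7=0 w0=1 w1=0 w9=1 clk=1 w3=1 w4=1
  Δ1: clk:1→0
  (1Δ to stable)
t=2 Δ0: w10=0 w6=1 w5=0 w2=0 w8=1 w7=0 w0=1 w1=0 w9=1 clk=0 w3=1 w4=1
  Δ1: clk:0→1
  Δ2: w7:0→1
  Δ3: w2:0→1, w0:1→0
  Δ4: w3:1→0
  (4Δ to stable)
t=3 Δ0: w10=0 w6=1 w5=0 w2=1 w8=1 w7=1 w0=0 w1=0 w9=1 clk=1 w3=0 w4=1
  Δ1: clk:1→0
  (1Δ to stable)
t=4 Δ0: w10=0 w6=1 w5=0 w2=1 w8=1 w7=1 w0=0 w1=0 w9=1 clk=0 w3=0 w4=1
  Δ1: clk:0→1
  Δ2: w7:1→0
  Δ3: w2:1→0, w0:0→1
  Δ4: w6:1→0, w3:0→1
  Δ5: w6:0→1
  (5Δ to stable)
t=5 Δ0: w10=0 w6=1 w5=0 w2=0 w8=1 w7=0 w0=1 w1=0 w9=1 clk=1 w3=1 w4=1
  Δ1: clk:1→0
  (1Δ to stable)

5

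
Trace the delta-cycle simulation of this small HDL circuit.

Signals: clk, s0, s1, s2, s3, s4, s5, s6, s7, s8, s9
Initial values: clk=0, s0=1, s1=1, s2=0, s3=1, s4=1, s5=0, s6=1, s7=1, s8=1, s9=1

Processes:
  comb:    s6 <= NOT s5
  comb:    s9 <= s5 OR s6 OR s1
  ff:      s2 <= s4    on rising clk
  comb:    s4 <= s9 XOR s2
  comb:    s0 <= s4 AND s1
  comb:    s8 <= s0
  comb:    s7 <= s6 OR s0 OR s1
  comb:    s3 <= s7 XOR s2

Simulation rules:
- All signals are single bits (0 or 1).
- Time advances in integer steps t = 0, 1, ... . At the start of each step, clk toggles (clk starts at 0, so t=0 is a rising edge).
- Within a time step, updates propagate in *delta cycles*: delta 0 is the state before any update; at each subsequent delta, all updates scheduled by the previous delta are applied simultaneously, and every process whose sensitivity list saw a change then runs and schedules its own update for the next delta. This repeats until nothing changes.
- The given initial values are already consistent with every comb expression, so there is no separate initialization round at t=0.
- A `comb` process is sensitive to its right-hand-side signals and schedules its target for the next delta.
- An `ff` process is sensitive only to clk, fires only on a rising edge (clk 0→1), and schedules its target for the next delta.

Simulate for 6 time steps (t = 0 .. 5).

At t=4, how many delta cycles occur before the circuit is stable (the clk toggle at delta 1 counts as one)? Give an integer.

[bits: s6,s9,s8,s0,clk,s1,s3,s5,s4,s2,s7]
t=0: Δ0=11110110101 Δ1=11111110101 Δ2=11111110111 Δ3=11111100011 Δ4=11101100011 Δ5=11001100011 | 5Δ
t=1: Δ0=11001100011 Δ1=11000100011 | 1Δ
t=2: Δ0=11000100011 Δ1=11001100011 Δ2=11001100001 Δ3=11001110101 Δ4=11011110101 Δ5=11111110101 | 5Δ
t=3: Δ0=11111110101 Δ1=11110110101 | 1Δ
t=4: Δ0=11110110101 Δ1=11111110101 Δ2=11111110111 Δ3=11111100011 Δ4=11101100011 Δ5=11001100011 | 5Δ
t=5: Δ0=11001100011 Δ1=11000100011 | 1Δ

5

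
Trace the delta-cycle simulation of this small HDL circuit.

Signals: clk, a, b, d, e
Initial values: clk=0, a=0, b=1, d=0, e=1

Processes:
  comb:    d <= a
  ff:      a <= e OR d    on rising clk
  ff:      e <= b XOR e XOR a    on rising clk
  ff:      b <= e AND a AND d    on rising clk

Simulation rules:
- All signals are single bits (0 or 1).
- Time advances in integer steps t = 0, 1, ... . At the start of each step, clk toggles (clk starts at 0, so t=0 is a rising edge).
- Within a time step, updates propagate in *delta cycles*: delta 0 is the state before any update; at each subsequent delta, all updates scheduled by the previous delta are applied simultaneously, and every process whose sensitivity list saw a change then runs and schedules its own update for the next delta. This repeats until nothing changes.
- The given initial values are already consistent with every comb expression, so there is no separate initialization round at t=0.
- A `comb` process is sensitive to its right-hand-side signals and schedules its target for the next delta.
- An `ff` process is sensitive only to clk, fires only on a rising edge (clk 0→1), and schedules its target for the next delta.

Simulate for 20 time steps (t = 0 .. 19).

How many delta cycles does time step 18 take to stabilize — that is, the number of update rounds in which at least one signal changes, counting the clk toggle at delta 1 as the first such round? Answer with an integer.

2

t0.Δ0 e=1 clk=0 b=1 d=0 a=0
t0.Δ1 e=1 clk=1 b=1 d=0 a=0
t0.Δ2 e=0 clk=1 b=0 d=0 a=1
t0.Δ3 e=0 clk=1 b=0 d=1 a=1
t1.Δ0 e=0 clk=1 b=0 d=1 a=1
t1.Δ1 e=0 clk=0 b=0 d=1 a=1
t2.Δ0 e=0 clk=0 b=0 d=1 a=1
t2.Δ1 e=0 clk=1 b=0 d=1 a=1
t2.Δ2 e=1 clk=1 b=0 d=1 a=1
t3.Δ0 e=1 clk=1 b=0 d=1 a=1
t3.Δ1 e=1 clk=0 b=0 d=1 a=1
t4.Δ0 e=1 clk=0 b=0 d=1 a=1
t4.Δ1 e=1 clk=1 b=0 d=1 a=1
t4.Δ2 e=0 clk=1 b=1 d=1 a=1
t5.Δ0 e=0 clk=1 b=1 d=1 a=1
t5.Δ1 e=0 clk=0 b=1 d=1 a=1
t6.Δ0 e=0 clk=0 b=1 d=1 a=1
t6.Δ1 e=0 clk=1 b=1 d=1 a=1
t6.Δ2 e=0 clk=1 b=0 d=1 a=1
t7.Δ0 e=0 clk=1 b=0 d=1 a=1
t7.Δ1 e=0 clk=0 b=0 d=1 a=1
t8.Δ0 e=0 clk=0 b=0 d=1 a=1
t8.Δ1 e=0 clk=1 b=0 d=1 a=1
t8.Δ2 e=1 clk=1 b=0 d=1 a=1
t9.Δ0 e=1 clk=1 b=0 d=1 a=1
t9.Δ1 e=1 clk=0 b=0 d=1 a=1
t10.Δ0 e=1 clk=0 b=0 d=1 a=1
t10.Δ1 e=1 clk=1 b=0 d=1 a=1
t10.Δ2 e=0 clk=1 b=1 d=1 a=1
t11.Δ0 e=0 clk=1 b=1 d=1 a=1
t11.Δ1 e=0 clk=0 b=1 d=1 a=1
t12.Δ0 e=0 clk=0 b=1 d=1 a=1
t12.Δ1 e=0 clk=1 b=1 d=1 a=1
t12.Δ2 e=0 clk=1 b=0 d=1 a=1
t13.Δ0 e=0 clk=1 b=0 d=1 a=1
t13.Δ1 e=0 clk=0 b=0 d=1 a=1
t14.Δ0 e=0 clk=0 b=0 d=1 a=1
t14.Δ1 e=0 clk=1 b=0 d=1 a=1
t14.Δ2 e=1 clk=1 b=0 d=1 a=1
t15.Δ0 e=1 clk=1 b=0 d=1 a=1
t15.Δ1 e=1 clk=0 b=0 d=1 a=1
t16.Δ0 e=1 clk=0 b=0 d=1 a=1
t16.Δ1 e=1 clk=1 b=0 d=1 a=1
t16.Δ2 e=0 clk=1 b=1 d=1 a=1
t17.Δ0 e=0 clk=1 b=1 d=1 a=1
t17.Δ1 e=0 clk=0 b=1 d=1 a=1
t18.Δ0 e=0 clk=0 b=1 d=1 a=1
t18.Δ1 e=0 clk=1 b=1 d=1 a=1
t18.Δ2 e=0 clk=1 b=0 d=1 a=1
t19.Δ0 e=0 clk=1 b=0 d=1 a=1
t19.Δ1 e=0 clk=0 b=0 d=1 a=1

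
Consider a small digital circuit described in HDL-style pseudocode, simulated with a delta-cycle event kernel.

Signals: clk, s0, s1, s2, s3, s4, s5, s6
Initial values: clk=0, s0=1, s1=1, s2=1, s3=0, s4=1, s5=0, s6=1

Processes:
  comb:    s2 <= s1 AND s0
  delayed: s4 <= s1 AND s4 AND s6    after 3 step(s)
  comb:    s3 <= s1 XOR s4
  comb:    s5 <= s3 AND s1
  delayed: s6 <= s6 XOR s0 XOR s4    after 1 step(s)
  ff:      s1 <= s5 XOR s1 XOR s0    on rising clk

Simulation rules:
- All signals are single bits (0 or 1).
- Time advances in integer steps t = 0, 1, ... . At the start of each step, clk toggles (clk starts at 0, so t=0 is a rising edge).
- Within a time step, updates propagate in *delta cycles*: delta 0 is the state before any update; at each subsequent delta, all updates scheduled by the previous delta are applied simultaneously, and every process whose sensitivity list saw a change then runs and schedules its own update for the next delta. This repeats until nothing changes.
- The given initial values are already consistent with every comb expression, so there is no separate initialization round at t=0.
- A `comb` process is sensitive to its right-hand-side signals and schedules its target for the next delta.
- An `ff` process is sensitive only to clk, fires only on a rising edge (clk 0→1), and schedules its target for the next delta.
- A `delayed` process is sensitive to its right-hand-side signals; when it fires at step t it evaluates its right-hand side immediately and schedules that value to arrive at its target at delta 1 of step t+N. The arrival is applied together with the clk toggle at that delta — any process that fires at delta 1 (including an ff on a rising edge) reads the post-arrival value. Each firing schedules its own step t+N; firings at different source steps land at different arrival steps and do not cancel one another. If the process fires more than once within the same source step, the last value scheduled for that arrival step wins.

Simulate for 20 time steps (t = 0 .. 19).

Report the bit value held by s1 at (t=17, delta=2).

1

t=0 Δ0: s1=1 s0=1 s4=1 clk=0 s3=0 s6=1 s2=1 s5=0
  Δ1: clk:0→1
  Δ2: s1:1→0
  Δ3: s3:0→1, s2:1→0
  (3Δ to stable)
t=1 Δ0: s1=0 s0=1 s4=1 clk=1 s3=1 s6=1 s2=0 s5=0
  Δ1: clk:1→0
  (1Δ to stable)
t=2 Δ0: s1=0 s0=1 s4=1 clk=0 s3=1 s6=1 s2=0 s5=0
  Δ1: clk:0→1
  Δ2: s1:0→1
  Δ3: s3:1→0, s2:0→1, s5:0→1
  Δ4: s5:1→0
  (4Δ to stable)
t=3 Δ0: s1=1 s0=1 s4=1 clk=1 s3=0 s6=1 s2=1 s5=0
  Δ1: s4:1→0, clk:1→0
  Δ2: s3:0→1
  Δ3: s5:0→1
  (3Δ to stable)
t=4 Δ0: s1=1 s0=1 s4=0 clk=0 s3=1 s6=1 s2=1 s5=1
  Δ1: clk:0→1, s6:1→0
  (1Δ to stable)
t=5 Δ0: s1=1 s0=1 s4=0 clk=1 s3=1 s6=0 s2=1 s5=1
  Δ1: s4:0→1, clk:1→0, s6:0→1
  Δ2: s3:1→0
  Δ3: s5:1→0
  (3Δ to stable)
t=6 Δ0: s1=1 s0=1 s4=1 clk=0 s3=0 s6=1 s2=1 s5=0
  Δ1: s4:1→0, clk:0→1
  Δ2: s1:1→0, s3:0→1
  Δ3: s3:1→0, s2:1→0
  (3Δ to stable)
t=7 Δ0: s1=0 s0=1 s4=0 clk=1 s3=0 s6=1 s2=0 s5=0
  Δ1: clk:1→0, s6:1→0
  (1Δ to stable)
t=8 Δ0: s1=0 s0=1 s4=0 clk=0 s3=0 s6=0 s2=0 s5=0
  Δ1: s4:0→1, clk:0→1, s6:0→1
  Δ2: s1:0→1, s3:0→1
  Δ3: s3:1→0, s2:0→1, s5:0→1
  Δ4: s5:1→0
  (4Δ to stable)
t=9 Δ0: s1=1 s0=1 s4=1 clk=1 s3=0 s6=1 s2=1 s5=0
  Δ1: s4:1→0, clk:1→0
  Δ2: s3:0→1
  Δ3: s5:0→1
  (3Δ to stable)
t=10 Δ0: s1=1 s0=1 s4=0 clk=0 s3=1 s6=1 s2=1 s5=1
  Δ1: clk:0→1, s6:1→0
  (1Δ to stable)
t=11 Δ0: s1=1 s0=1 s4=0 clk=1 s3=1 s6=0 s2=1 s5=1
  Δ1: s4:0→1, clk:1→0, s6:0→1
  Δ2: s3:1→0
  Δ3: s5:1→0
  (3Δ to stable)
t=12 Δ0: s1=1 s0=1 s4=1 clk=0 s3=0 s6=1 s2=1 s5=0
  Δ1: s4:1→0, clk:0→1
  Δ2: s1:1→0, s3:0→1
  Δ3: s3:1→0, s2:1→0
  (3Δ to stable)
t=13 Δ0: s1=0 s0=1 s4=0 clk=1 s3=0 s6=1 s2=0 s5=0
  Δ1: clk:1→0, s6:1→0
  (1Δ to stable)
t=14 Δ0: s1=0 s0=1 s4=0 clk=0 s3=0 s6=0 s2=0 s5=0
  Δ1: s4:0→1, clk:0→1, s6:0→1
  Δ2: s1:0→1, s3:0→1
  Δ3: s3:1→0, s2:0→1, s5:0→1
  Δ4: s5:1→0
  (4Δ to stable)
t=15 Δ0: s1=1 s0=1 s4=1 clk=1 s3=0 s6=1 s2=1 s5=0
  Δ1: s4:1→0, clk:1→0
  Δ2: s3:0→1
  Δ3: s5:0→1
  (3Δ to stable)
t=16 Δ0: s1=1 s0=1 s4=0 clk=0 s3=1 s6=1 s2=1 s5=1
  Δ1: clk:0→1, s6:1→0
  (1Δ to stable)
t=17 Δ0: s1=1 s0=1 s4=0 clk=1 s3=1 s6=0 s2=1 s5=1
  Δ1: s4:0→1, clk:1→0, s6:0→1
  Δ2: s3:1→0
  Δ3: s5:1→0
  (3Δ to stable)
t=18 Δ0: s1=1 s0=1 s4=1 clk=0 s3=0 s6=1 s2=1 s5=0
  Δ1: s4:1→0, clk:0→1
  Δ2: s1:1→0, s3:0→1
  Δ3: s3:1→0, s2:1→0
  (3Δ to stable)
t=19 Δ0: s1=0 s0=1 s4=0 clk=1 s3=0 s6=1 s2=0 s5=0
  Δ1: clk:1→0, s6:1→0
  (1Δ to stable)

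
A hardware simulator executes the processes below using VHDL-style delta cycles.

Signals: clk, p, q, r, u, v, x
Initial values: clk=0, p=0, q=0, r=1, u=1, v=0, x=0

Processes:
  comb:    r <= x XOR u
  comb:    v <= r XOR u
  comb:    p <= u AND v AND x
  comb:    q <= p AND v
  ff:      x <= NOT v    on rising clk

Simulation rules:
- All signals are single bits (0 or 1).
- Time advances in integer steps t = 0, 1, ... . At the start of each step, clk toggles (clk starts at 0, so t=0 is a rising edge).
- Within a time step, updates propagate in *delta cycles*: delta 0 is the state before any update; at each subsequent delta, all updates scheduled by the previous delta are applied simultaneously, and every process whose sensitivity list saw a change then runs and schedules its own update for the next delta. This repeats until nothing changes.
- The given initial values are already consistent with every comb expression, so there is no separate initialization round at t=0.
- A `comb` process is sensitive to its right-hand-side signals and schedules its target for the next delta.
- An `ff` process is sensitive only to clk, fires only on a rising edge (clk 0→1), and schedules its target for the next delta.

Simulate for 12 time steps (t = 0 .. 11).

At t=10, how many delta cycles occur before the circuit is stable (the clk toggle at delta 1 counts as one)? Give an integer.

t=0 Δ0: q=0 x=0 clk=0 p=0 r=1 v=0 u=1
  Δ1: clk:0→1
  Δ2: x:0→1
  Δ3: r:1→0
  Δ4: v:0→1
  Δ5: p:0→1
  Δ6: q:0→1
  (6Δ to stable)
t=1 Δ0: q=1 x=1 clk=1 p=1 r=0 v=1 u=1
  Δ1: clk:1→0
  (1Δ to stable)
t=2 Δ0: q=1 x=1 clk=0 p=1 r=0 v=1 u=1
  Δ1: clk:0→1
  Δ2: x:1→0
  Δ3: p:1→0, r:0→1
  Δ4: q:1→0, v:1→0
  (4Δ to stable)
t=3 Δ0: q=0 x=0 clk=1 p=0 r=1 v=0 u=1
  Δ1: clk:1→0
  (1Δ to stable)
t=4 Δ0: q=0 x=0 clk=0 p=0 r=1 v=0 u=1
  Δ1: clk:0→1
  Δ2: x:0→1
  Δ3: r:1→0
  Δ4: v:0→1
  Δ5: p:0→1
  Δ6: q:0→1
  (6Δ to stable)
t=5 Δ0: q=1 x=1 clk=1 p=1 r=0 v=1 u=1
  Δ1: clk:1→0
  (1Δ to stable)
t=6 Δ0: q=1 x=1 clk=0 p=1 r=0 v=1 u=1
  Δ1: clk:0→1
  Δ2: x:1→0
  Δ3: p:1→0, r:0→1
  Δ4: q:1→0, v:1→0
  (4Δ to stable)
t=7 Δ0: q=0 x=0 clk=1 p=0 r=1 v=0 u=1
  Δ1: clk:1→0
  (1Δ to stable)
t=8 Δ0: q=0 x=0 clk=0 p=0 r=1 v=0 u=1
  Δ1: clk:0→1
  Δ2: x:0→1
  Δ3: r:1→0
  Δ4: v:0→1
  Δ5: p:0→1
  Δ6: q:0→1
  (6Δ to stable)
t=9 Δ0: q=1 x=1 clk=1 p=1 r=0 v=1 u=1
  Δ1: clk:1→0
  (1Δ to stable)
t=10 Δ0: q=1 x=1 clk=0 p=1 r=0 v=1 u=1
  Δ1: clk:0→1
  Δ2: x:1→0
  Δ3: p:1→0, r:0→1
  Δ4: q:1→0, v:1→0
  (4Δ to stable)
t=11 Δ0: q=0 x=0 clk=1 p=0 r=1 v=0 u=1
  Δ1: clk:1→0
  (1Δ to stable)

4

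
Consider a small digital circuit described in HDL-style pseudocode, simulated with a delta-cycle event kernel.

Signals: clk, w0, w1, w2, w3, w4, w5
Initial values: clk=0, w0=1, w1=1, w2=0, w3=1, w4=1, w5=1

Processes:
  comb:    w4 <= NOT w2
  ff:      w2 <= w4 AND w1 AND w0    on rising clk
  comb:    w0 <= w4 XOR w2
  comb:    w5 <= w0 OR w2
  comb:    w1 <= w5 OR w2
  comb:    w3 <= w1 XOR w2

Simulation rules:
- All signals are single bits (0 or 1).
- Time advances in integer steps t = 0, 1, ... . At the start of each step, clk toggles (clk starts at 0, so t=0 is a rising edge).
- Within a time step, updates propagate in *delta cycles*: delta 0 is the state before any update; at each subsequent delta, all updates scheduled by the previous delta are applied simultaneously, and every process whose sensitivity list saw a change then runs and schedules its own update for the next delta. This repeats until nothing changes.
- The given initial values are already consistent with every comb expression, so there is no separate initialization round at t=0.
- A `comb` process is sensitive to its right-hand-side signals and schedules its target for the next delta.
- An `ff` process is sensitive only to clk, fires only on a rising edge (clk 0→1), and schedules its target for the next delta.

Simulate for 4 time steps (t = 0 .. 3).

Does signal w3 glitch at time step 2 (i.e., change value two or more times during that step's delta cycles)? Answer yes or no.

t0.Δ0 w2=0 w4=1 w3=1 w5=1 w0=1 clk=0 w1=1
t0.Δ1 w2=0 w4=1 w3=1 w5=1 w0=1 clk=1 w1=1
t0.Δ2 w2=1 w4=1 w3=1 w5=1 w0=1 clk=1 w1=1
t0.Δ3 w2=1 w4=0 w3=0 w5=1 w0=0 clk=1 w1=1
t0.Δ4 w2=1 w4=0 w3=0 w5=1 w0=1 clk=1 w1=1
t1.Δ0 w2=1 w4=0 w3=0 w5=1 w0=1 clk=1 w1=1
t1.Δ1 w2=1 w4=0 w3=0 w5=1 w0=1 clk=0 w1=1
t2.Δ0 w2=1 w4=0 w3=0 w5=1 w0=1 clk=0 w1=1
t2.Δ1 w2=1 w4=0 w3=0 w5=1 w0=1 clk=1 w1=1
t2.Δ2 w2=0 w4=0 w3=0 w5=1 w0=1 clk=1 w1=1
t2.Δ3 w2=0 w4=1 w3=1 w5=1 w0=0 clk=1 w1=1
t2.Δ4 w2=0 w4=1 w3=1 w5=0 w0=1 clk=1 w1=1
t2.Δ5 w2=0 w4=1 w3=1 w5=1 w0=1 clk=1 w1=0
t2.Δ6 w2=0 w4=1 w3=0 w5=1 w0=1 clk=1 w1=1
t2.Δ7 w2=0 w4=1 w3=1 w5=1 w0=1 clk=1 w1=1
t3.Δ0 w2=0 w4=1 w3=1 w5=1 w0=1 clk=1 w1=1
t3.Δ1 w2=0 w4=1 w3=1 w5=1 w0=1 clk=0 w1=1

yes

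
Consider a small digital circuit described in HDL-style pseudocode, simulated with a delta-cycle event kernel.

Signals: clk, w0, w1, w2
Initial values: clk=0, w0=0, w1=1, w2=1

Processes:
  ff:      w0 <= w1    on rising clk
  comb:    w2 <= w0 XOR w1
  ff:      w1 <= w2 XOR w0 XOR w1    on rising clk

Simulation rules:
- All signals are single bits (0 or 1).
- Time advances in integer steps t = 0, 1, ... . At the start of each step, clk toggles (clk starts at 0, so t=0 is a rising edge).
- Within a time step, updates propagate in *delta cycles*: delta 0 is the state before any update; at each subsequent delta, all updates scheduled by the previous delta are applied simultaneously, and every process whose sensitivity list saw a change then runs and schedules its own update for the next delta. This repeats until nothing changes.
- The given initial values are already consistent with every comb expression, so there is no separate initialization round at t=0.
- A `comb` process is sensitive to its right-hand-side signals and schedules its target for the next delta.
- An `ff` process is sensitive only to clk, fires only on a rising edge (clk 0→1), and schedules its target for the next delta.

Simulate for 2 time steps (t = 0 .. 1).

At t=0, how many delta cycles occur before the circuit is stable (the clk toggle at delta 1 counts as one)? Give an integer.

t=0 Δ0: clk=0 w0=0 w1=1 w2=1
  Δ1: clk:0→1
  Δ2: w0:0→1, w1:1→0
  (2Δ to stable)
t=1 Δ0: clk=1 w0=1 w1=0 w2=1
  Δ1: clk:1→0
  (1Δ to stable)

2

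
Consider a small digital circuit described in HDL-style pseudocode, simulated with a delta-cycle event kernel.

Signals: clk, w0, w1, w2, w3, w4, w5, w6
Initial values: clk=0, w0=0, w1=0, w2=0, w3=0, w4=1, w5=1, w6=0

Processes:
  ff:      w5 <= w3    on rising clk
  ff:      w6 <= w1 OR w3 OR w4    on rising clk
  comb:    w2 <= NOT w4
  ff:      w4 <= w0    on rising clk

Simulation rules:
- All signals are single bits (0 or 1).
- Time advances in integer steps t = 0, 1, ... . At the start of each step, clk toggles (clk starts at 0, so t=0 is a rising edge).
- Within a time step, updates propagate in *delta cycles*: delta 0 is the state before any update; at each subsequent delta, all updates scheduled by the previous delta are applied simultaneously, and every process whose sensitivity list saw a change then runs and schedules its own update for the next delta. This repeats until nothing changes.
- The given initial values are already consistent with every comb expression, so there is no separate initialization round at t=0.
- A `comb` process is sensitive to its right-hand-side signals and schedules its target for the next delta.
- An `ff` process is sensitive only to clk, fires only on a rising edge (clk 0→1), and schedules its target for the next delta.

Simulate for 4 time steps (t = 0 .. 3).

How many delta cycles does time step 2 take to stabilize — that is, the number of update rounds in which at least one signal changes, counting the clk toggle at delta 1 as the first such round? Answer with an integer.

t=0 Δ0: w4=1 w3=0 w6=0 clk=0 w5=1 w1=0 w0=0 w2=0
  Δ1: clk:0→1
  Δ2: w4:1→0, w6:0→1, w5:1→0
  Δ3: w2:0→1
  (3Δ to stable)
t=1 Δ0: w4=0 w3=0 w6=1 clk=1 w5=0 w1=0 w0=0 w2=1
  Δ1: clk:1→0
  (1Δ to stable)
t=2 Δ0: w4=0 w3=0 w6=1 clk=0 w5=0 w1=0 w0=0 w2=1
  Δ1: clk:0→1
  Δ2: w6:1→0
  (2Δ to stable)
t=3 Δ0: w4=0 w3=0 w6=0 clk=1 w5=0 w1=0 w0=0 w2=1
  Δ1: clk:1→0
  (1Δ to stable)

2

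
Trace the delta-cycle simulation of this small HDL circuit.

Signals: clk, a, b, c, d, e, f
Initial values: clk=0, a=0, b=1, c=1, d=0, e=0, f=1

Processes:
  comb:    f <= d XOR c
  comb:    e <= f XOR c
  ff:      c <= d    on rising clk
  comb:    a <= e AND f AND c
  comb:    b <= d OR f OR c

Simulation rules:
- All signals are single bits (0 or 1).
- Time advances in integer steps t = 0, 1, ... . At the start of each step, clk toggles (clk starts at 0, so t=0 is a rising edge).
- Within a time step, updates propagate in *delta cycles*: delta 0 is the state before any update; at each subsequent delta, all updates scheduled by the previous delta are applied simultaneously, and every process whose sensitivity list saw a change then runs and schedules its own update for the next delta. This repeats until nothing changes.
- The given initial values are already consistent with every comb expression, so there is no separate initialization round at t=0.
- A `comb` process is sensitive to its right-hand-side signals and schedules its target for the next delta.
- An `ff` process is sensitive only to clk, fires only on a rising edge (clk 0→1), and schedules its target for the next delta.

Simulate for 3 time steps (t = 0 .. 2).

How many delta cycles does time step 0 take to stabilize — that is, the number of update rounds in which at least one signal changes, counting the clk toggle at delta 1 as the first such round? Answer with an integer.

[bits: f,e,c,b,a,clk,d]
t=0: Δ0=1011000 Δ1=1011010 Δ2=1001010 Δ3=0101010 Δ4=0000010 | 4Δ
t=1: Δ0=0000010 Δ1=0000000 | 1Δ
t=2: Δ0=0000000 Δ1=0000010 | 1Δ

4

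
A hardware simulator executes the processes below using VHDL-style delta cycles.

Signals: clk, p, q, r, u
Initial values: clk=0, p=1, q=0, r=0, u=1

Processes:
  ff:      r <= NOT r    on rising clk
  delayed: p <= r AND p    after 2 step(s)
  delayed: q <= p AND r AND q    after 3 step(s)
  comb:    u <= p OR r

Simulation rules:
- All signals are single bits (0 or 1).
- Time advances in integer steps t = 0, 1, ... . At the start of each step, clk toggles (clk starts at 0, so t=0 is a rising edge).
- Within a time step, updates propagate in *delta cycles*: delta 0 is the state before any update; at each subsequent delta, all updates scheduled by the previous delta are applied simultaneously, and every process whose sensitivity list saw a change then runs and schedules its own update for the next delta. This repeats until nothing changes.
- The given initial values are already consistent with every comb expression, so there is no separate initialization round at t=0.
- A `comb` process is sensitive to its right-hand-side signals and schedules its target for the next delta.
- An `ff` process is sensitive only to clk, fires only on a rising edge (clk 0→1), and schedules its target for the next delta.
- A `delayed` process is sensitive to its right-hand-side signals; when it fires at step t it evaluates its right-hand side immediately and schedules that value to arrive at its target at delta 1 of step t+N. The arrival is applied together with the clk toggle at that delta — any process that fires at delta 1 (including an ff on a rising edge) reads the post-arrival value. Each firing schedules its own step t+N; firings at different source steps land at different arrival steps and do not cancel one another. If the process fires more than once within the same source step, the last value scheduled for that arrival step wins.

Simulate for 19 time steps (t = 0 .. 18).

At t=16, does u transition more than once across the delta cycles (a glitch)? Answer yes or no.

no

t=0 Δ0: p=1 u=1 q=0 clk=0 r=0
  Δ1: clk:0→1
  Δ2: r:0→1
  (2Δ to stable)
t=1 Δ0: p=1 u=1 q=0 clk=1 r=1
  Δ1: clk:1→0
  (1Δ to stable)
t=2 Δ0: p=1 u=1 q=0 clk=0 r=1
  Δ1: clk:0→1
  Δ2: r:1→0
  (2Δ to stable)
t=3 Δ0: p=1 u=1 q=0 clk=1 r=0
  Δ1: clk:1→0
  (1Δ to stable)
t=4 Δ0: p=1 u=1 q=0 clk=0 r=0
  Δ1: p:1→0, clk:0→1
  Δ2: u:1→0, r:0→1
  Δ3: u:0→1
  (3Δ to stable)
t=5 Δ0: p=0 u=1 q=0 clk=1 r=1
  Δ1: clk:1→0
  (1Δ to stable)
t=6 Δ0: p=0 u=1 q=0 clk=0 r=1
  Δ1: clk:0→1
  Δ2: r:1→0
  Δ3: u:1→0
  (3Δ to stable)
t=7 Δ0: p=0 u=0 q=0 clk=1 r=0
  Δ1: clk:1→0
  (1Δ to stable)
t=8 Δ0: p=0 u=0 q=0 clk=0 r=0
  Δ1: clk:0→1
  Δ2: r:0→1
  Δ3: u:0→1
  (3Δ to stable)
t=9 Δ0: p=0 u=1 q=0 clk=1 r=1
  Δ1: clk:1→0
  (1Δ to stable)
t=10 Δ0: p=0 u=1 q=0 clk=0 r=1
  Δ1: clk:0→1
  Δ2: r:1→0
  Δ3: u:1→0
  (3Δ to stable)
t=11 Δ0: p=0 u=0 q=0 clk=1 r=0
  Δ1: clk:1→0
  (1Δ to stable)
t=12 Δ0: p=0 u=0 q=0 clk=0 r=0
  Δ1: clk:0→1
  Δ2: r:0→1
  Δ3: u:0→1
  (3Δ to stable)
t=13 Δ0: p=0 u=1 q=0 clk=1 r=1
  Δ1: clk:1→0
  (1Δ to stable)
t=14 Δ0: p=0 u=1 q=0 clk=0 r=1
  Δ1: clk:0→1
  Δ2: r:1→0
  Δ3: u:1→0
  (3Δ to stable)
t=15 Δ0: p=0 u=0 q=0 clk=1 r=0
  Δ1: clk:1→0
  (1Δ to stable)
t=16 Δ0: p=0 u=0 q=0 clk=0 r=0
  Δ1: clk:0→1
  Δ2: r:0→1
  Δ3: u:0→1
  (3Δ to stable)
t=17 Δ0: p=0 u=1 q=0 clk=1 r=1
  Δ1: clk:1→0
  (1Δ to stable)
t=18 Δ0: p=0 u=1 q=0 clk=0 r=1
  Δ1: clk:0→1
  Δ2: r:1→0
  Δ3: u:1→0
  (3Δ to stable)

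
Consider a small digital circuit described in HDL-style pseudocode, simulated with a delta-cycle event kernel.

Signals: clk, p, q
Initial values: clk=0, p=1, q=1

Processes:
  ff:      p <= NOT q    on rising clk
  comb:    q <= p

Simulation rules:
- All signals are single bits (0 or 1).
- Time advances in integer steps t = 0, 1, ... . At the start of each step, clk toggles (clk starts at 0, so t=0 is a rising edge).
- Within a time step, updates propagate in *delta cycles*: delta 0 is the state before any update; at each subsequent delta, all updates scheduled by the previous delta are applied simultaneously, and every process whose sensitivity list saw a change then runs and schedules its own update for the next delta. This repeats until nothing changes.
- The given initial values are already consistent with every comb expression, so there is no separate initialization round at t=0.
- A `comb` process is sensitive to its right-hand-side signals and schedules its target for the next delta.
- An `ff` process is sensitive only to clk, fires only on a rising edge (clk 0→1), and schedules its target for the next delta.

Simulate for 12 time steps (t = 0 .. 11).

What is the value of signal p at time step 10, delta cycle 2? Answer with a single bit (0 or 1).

t=0 Δ0: q=1 p=1 clk=0
  Δ1: clk:0→1
  Δ2: p:1→0
  Δ3: q:1→0
  (3Δ to stable)
t=1 Δ0: q=0 p=0 clk=1
  Δ1: clk:1→0
  (1Δ to stable)
t=2 Δ0: q=0 p=0 clk=0
  Δ1: clk:0→1
  Δ2: p:0→1
  Δ3: q:0→1
  (3Δ to stable)
t=3 Δ0: q=1 p=1 clk=1
  Δ1: clk:1→0
  (1Δ to stable)
t=4 Δ0: q=1 p=1 clk=0
  Δ1: clk:0→1
  Δ2: p:1→0
  Δ3: q:1→0
  (3Δ to stable)
t=5 Δ0: q=0 p=0 clk=1
  Δ1: clk:1→0
  (1Δ to stable)
t=6 Δ0: q=0 p=0 clk=0
  Δ1: clk:0→1
  Δ2: p:0→1
  Δ3: q:0→1
  (3Δ to stable)
t=7 Δ0: q=1 p=1 clk=1
  Δ1: clk:1→0
  (1Δ to stable)
t=8 Δ0: q=1 p=1 clk=0
  Δ1: clk:0→1
  Δ2: p:1→0
  Δ3: q:1→0
  (3Δ to stable)
t=9 Δ0: q=0 p=0 clk=1
  Δ1: clk:1→0
  (1Δ to stable)
t=10 Δ0: q=0 p=0 clk=0
  Δ1: clk:0→1
  Δ2: p:0→1
  Δ3: q:0→1
  (3Δ to stable)
t=11 Δ0: q=1 p=1 clk=1
  Δ1: clk:1→0
  (1Δ to stable)

1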